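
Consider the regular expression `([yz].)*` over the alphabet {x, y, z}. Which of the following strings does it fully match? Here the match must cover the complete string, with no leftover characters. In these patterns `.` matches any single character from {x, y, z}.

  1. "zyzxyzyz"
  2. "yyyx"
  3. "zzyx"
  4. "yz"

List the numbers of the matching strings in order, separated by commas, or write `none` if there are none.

1 → match
2 → match
3 → match
4 → match

1, 2, 3, 4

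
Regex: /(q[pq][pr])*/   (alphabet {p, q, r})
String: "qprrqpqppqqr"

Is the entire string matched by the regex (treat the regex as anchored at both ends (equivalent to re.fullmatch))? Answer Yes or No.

No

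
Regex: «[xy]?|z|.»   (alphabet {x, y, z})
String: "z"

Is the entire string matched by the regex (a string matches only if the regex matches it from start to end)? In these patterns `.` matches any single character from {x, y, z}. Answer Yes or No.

Yes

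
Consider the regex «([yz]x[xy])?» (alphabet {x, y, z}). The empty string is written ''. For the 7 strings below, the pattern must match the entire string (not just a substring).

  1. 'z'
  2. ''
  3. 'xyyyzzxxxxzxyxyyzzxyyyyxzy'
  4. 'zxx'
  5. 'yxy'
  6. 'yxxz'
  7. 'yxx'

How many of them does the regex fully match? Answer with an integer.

4

1 → no match
2 → match
3 → no match
4 → match
5 → match
6 → no match
7 → match
Total matched: 4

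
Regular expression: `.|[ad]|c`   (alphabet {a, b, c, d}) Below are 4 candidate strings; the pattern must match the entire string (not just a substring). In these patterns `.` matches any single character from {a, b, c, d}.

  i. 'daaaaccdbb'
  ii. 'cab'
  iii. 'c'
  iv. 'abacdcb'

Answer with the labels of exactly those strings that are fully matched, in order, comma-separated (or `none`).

i → no match
ii → no match
iii → match
iv → no match

iii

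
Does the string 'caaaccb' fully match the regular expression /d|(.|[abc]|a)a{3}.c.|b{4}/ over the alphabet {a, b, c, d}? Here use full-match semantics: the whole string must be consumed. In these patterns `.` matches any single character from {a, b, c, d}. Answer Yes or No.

Yes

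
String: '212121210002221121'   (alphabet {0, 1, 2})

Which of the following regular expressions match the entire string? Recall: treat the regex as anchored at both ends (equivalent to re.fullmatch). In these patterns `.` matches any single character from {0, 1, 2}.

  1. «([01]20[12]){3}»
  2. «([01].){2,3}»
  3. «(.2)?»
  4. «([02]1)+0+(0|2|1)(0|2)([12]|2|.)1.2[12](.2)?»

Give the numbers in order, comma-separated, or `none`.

4

1 → no match
2 → no match
3 → no match
4 → match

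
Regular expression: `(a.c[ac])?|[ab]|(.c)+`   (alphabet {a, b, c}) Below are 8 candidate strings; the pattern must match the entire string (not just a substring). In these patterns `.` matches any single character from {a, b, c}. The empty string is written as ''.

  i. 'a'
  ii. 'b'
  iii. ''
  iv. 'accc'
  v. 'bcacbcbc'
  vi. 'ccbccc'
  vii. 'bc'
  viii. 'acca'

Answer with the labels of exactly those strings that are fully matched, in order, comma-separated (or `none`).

i → match
ii → match
iii → match
iv → match
v → match
vi → match
vii → match
viii → match

i, ii, iii, iv, v, vi, vii, viii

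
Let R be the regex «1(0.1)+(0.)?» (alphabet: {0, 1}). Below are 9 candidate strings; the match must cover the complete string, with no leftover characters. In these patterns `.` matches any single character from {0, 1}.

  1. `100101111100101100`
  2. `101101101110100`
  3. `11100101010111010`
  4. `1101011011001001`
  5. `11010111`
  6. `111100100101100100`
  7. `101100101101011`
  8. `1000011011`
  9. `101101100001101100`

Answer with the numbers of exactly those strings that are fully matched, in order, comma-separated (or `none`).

none

1 → no match
2 → no match
3 → no match — must start with `10`
4 → no match — must start with `10`
5 → no match — must start with `10`
6 → no match — must start with `10`
7 → no match
8 → no match
9 → no match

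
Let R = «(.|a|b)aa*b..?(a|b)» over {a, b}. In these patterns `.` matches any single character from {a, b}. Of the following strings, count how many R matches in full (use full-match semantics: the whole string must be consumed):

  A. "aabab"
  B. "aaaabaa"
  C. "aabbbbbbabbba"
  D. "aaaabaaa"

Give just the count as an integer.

A → match
B → match
C → no match
D → match
Total matched: 3

3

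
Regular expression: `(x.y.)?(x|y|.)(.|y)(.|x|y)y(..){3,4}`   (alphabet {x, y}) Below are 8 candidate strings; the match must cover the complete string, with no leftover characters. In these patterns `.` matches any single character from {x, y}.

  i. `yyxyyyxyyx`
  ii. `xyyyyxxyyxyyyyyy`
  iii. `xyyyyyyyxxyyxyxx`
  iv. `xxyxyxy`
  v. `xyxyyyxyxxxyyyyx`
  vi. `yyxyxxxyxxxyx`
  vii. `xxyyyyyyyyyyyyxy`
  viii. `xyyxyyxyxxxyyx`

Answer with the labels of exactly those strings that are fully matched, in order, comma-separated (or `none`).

i, ii, iii, vii, viii

i → match
ii → match
iii → match
iv → no match
v → no match
vi → no match
vii → match
viii → match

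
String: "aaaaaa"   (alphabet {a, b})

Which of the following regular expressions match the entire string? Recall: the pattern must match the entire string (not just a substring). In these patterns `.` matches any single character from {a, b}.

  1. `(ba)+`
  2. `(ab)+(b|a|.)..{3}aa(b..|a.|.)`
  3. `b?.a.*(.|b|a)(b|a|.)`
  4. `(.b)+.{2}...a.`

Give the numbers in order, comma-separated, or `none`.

3

1 → no match — must start with "ba"
2 → no match — must start with "ab"
3 → match
4 → no match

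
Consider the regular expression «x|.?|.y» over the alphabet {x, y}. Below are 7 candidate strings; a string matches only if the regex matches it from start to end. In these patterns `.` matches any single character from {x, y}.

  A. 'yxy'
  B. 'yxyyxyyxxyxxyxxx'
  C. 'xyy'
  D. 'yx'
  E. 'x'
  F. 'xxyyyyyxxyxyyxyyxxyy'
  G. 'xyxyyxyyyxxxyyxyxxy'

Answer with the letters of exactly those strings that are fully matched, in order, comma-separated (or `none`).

A → no match
B → no match
C → no match
D → no match
E → match
F → no match
G → no match

E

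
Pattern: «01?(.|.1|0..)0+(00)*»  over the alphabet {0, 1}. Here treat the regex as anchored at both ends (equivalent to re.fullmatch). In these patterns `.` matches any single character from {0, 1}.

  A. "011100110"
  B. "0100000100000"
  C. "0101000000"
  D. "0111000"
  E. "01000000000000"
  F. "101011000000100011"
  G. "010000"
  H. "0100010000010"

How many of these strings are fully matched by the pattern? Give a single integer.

A → no match
B → no match
C → match
D → match
E → match
F → no match — must start with "0"
G → match
H → no match
Total matched: 4

4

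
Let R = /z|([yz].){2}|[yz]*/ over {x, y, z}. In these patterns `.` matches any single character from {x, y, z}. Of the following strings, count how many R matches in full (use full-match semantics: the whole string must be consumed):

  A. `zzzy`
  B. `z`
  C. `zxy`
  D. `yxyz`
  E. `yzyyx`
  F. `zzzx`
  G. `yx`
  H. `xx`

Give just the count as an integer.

4

A → match
B → match
C → no match
D → match
E → no match
F → match
G → no match
H → no match
Total matched: 4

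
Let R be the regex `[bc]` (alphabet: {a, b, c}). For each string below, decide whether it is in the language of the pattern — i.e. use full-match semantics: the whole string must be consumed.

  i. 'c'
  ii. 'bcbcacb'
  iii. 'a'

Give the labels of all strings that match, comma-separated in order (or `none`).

i

i → match
ii → no match
iii → no match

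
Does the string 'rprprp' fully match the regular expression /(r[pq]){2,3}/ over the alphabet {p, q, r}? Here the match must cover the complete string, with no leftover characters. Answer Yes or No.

Yes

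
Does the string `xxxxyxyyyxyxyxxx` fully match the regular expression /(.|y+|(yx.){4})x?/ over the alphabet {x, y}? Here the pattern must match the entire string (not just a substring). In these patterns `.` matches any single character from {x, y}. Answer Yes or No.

No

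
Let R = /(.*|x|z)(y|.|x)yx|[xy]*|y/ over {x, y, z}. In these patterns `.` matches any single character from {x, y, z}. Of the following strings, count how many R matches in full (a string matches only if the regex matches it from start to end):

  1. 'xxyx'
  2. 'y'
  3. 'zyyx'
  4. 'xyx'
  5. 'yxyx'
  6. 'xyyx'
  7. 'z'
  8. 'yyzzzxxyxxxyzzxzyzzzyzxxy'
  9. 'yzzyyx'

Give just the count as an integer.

1. 'xxyx' → match
2. 'y' → match
3. 'zyyx' → match
4. 'xyx' → match
5. 'yxyx' → match
6. 'xyyx' → match
7. 'z' → no match
8 → no match
9. 'yzzyyx' → match
Total matched: 7

7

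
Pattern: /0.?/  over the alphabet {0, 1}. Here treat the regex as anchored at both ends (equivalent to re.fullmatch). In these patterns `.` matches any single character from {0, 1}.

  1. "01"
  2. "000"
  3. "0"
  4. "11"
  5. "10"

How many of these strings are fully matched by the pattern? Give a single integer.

2

1 → match
2 → no match
3 → match
4 → no match — must start with "0"
5 → no match — must start with "0"
Total matched: 2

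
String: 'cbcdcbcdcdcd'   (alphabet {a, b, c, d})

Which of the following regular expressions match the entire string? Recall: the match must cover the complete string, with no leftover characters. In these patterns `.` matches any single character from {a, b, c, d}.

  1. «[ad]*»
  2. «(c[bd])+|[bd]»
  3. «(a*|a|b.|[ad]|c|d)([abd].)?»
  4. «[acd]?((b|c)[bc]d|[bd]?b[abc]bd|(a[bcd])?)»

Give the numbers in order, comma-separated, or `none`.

2

1 → no match
2 → match
3 → no match
4 → no match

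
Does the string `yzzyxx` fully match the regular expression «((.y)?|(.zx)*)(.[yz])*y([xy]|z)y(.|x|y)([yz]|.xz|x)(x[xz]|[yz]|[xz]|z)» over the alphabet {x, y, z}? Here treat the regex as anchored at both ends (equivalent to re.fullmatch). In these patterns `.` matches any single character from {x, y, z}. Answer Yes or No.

No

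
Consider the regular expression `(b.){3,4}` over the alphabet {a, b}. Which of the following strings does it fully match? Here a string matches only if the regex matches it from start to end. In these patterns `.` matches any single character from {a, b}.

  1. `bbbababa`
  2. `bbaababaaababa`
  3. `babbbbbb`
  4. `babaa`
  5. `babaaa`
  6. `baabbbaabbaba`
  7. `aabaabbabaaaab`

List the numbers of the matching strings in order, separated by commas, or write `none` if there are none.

1 → match
2 → no match
3 → match
4 → no match
5 → no match
6 → no match
7 → no match — must start with `b`

1, 3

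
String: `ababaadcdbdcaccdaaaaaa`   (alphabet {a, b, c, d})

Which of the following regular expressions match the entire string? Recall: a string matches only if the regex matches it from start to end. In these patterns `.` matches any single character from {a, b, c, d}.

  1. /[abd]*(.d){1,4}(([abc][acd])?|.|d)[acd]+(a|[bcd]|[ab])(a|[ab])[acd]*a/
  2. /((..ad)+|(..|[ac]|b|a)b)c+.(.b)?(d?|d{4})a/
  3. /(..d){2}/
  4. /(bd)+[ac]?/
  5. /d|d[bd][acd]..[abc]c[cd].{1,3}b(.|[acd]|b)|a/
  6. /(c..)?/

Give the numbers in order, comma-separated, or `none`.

1 → match
2 → no match
3 → no match — must end with `d`
4 → no match — must start with `bd`
5 → no match
6 → no match

1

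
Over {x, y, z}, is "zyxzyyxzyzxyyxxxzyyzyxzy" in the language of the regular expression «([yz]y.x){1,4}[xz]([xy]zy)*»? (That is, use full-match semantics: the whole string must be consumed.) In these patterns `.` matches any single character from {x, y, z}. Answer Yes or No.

No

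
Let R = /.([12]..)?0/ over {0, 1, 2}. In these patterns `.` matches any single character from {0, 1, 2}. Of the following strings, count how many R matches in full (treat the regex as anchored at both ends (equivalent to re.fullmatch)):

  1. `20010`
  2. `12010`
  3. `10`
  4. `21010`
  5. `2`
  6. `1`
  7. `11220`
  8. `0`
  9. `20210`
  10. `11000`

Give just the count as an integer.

5

1. `20010` → no match
2. `12010` → match
3. `10` → match
4. `21010` → match
5. `2` → no match — must end with `0`
6. `1` → no match — must end with `0`
7. `11220` → match
8. `0` → no match
9. `20210` → no match
10. `11000` → match
Total matched: 5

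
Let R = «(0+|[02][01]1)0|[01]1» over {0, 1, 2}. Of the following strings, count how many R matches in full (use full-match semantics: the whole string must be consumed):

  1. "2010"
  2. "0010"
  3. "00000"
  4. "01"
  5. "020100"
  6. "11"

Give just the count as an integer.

1 → match
2 → match
3 → match
4 → match
5 → no match
6 → match
Total matched: 5

5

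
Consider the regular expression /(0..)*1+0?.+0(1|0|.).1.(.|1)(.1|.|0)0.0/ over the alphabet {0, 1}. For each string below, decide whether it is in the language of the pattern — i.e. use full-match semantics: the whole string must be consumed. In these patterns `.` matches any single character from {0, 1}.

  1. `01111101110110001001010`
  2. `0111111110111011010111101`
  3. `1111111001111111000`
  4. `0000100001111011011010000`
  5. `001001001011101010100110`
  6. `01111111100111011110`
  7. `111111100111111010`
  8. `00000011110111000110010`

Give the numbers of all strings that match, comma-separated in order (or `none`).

1 → match
2 → no match — must end with `0`
3 → match
4 → no match
5 → no match
6 → no match
7 → match
8 → no match

1, 3, 7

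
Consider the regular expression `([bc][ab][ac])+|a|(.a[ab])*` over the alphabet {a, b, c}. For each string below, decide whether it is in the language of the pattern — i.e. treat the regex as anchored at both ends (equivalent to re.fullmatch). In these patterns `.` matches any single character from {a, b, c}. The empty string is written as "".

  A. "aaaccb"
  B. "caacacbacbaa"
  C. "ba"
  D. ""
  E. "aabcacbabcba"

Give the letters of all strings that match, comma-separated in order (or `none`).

B, D

A → no match
B → match
C → no match
D → match
E → no match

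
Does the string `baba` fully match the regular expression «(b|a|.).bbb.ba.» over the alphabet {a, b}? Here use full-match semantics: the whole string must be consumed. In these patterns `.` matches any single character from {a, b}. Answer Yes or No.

No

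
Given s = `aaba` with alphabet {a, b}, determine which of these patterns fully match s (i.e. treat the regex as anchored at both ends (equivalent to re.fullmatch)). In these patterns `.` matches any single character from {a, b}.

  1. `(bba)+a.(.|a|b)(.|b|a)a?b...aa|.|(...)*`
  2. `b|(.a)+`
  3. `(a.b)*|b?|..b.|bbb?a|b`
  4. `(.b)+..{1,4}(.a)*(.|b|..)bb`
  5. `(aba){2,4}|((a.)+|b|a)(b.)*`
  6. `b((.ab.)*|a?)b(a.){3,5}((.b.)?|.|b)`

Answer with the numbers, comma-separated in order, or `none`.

2, 3, 5

1 → no match
2 → match
3 → match
4 → no match — must end with `bb`
5 → match
6 → no match — must start with `b`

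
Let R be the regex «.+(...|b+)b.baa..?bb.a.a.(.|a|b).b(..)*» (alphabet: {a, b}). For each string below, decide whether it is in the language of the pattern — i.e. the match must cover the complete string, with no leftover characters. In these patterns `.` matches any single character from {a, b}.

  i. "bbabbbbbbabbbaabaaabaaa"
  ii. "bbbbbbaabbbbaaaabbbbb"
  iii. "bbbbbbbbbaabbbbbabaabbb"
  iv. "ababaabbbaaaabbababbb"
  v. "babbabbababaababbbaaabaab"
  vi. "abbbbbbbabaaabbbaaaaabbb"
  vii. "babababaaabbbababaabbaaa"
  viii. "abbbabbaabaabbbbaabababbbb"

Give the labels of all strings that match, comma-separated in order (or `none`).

ii, iii, v, vi, vii

i → no match
ii → match
iii → match
iv → no match
v → match
vi → match
vii → match
viii → no match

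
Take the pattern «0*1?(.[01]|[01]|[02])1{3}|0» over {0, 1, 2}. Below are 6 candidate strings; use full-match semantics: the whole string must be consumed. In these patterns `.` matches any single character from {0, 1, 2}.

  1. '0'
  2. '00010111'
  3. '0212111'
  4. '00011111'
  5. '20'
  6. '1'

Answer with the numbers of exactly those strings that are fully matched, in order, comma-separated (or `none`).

1. '0' → match
2. '00010111' → match
3. '0212111' → no match
4. '00011111' → match
5. '20' → no match
6. '1' → no match

1, 2, 4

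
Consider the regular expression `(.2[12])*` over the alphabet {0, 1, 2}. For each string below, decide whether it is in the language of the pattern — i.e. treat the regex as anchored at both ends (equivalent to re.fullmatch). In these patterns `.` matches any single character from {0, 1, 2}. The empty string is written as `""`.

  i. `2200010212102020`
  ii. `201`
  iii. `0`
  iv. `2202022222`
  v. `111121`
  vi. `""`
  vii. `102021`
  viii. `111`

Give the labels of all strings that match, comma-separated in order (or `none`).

i → no match
ii → no match
iii → no match
iv → no match
v → no match
vi → match
vii → no match
viii → no match

vi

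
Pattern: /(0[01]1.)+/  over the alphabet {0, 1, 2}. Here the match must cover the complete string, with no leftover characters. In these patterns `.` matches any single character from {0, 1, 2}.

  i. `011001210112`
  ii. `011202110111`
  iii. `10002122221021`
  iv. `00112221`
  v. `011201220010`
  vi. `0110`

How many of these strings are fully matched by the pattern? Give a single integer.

i → no match
ii → no match
iii → no match — must start with `0`
iv → no match
v → no match
vi → match
Total matched: 1

1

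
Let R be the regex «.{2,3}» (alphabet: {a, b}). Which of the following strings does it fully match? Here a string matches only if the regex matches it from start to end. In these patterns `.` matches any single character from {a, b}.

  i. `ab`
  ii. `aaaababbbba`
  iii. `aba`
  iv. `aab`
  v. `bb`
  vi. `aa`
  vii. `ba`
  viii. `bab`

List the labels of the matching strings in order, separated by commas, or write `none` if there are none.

i → match
ii → no match
iii → match
iv → match
v → match
vi → match
vii → match
viii → match

i, iii, iv, v, vi, vii, viii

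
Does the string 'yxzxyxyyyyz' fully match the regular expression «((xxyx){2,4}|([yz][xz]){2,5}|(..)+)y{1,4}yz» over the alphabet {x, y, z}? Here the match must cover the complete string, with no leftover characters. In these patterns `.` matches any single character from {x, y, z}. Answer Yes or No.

Yes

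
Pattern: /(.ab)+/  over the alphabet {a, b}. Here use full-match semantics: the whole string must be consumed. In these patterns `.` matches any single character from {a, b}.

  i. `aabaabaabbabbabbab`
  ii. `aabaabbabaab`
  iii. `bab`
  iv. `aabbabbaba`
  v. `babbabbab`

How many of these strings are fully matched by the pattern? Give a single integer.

4

i → match
ii. `aabaabbabaab` → match
iii. `bab` → match
iv. `aabbabbaba` → no match — must end with `ab`
v. `babbabbab` → match
Total matched: 4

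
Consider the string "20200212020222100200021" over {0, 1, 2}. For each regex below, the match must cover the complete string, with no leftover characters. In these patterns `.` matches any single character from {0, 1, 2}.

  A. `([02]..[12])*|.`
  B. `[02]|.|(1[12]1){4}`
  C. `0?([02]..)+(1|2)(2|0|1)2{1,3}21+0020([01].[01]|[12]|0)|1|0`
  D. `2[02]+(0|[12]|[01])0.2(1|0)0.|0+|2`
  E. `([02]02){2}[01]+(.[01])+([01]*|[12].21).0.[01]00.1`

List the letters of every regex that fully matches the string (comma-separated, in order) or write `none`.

E

A → no match
B → no match
C → no match
D → no match
E → match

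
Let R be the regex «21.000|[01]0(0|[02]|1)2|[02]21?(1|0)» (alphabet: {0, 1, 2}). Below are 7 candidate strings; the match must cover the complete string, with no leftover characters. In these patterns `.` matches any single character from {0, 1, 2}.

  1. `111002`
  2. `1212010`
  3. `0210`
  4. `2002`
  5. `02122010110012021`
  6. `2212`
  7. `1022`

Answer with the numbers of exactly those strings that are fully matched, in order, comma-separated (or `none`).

3, 7

1 → no match
2 → no match
3 → match
4 → no match
5 → no match
6 → no match
7 → match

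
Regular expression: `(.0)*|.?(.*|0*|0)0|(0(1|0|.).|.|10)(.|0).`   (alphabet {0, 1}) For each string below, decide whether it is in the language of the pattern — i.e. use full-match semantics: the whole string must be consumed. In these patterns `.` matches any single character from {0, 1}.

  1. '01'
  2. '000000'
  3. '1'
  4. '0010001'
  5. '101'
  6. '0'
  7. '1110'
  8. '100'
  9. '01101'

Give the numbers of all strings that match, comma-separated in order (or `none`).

1 → no match
2 → match
3 → no match
4 → no match
5 → match
6 → match
7 → match
8 → match
9 → match

2, 5, 6, 7, 8, 9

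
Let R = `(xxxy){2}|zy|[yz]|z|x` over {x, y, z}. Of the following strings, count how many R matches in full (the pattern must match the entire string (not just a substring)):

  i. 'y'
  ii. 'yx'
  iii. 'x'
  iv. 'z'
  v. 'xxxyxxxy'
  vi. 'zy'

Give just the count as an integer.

5

i → match
ii → no match
iii → match
iv → match
v → match
vi → match
Total matched: 5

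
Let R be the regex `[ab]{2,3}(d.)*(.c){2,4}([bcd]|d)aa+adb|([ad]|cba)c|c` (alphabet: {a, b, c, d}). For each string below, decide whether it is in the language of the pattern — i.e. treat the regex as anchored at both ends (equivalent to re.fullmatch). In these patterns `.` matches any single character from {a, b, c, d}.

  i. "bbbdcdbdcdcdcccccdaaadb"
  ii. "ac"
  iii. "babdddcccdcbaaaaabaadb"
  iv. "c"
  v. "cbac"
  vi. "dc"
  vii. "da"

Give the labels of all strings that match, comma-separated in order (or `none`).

i → match
ii → match
iii → no match
iv → match
v → match
vi → match
vii → no match

i, ii, iv, v, vi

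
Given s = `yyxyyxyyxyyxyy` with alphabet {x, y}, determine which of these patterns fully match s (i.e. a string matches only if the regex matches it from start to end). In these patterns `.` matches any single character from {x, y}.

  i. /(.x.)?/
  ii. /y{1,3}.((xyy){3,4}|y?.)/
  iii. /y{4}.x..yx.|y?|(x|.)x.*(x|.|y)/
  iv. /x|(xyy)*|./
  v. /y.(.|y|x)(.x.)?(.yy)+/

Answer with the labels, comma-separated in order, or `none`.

i → no match
ii → match
iii → no match
iv → no match
v → no match

ii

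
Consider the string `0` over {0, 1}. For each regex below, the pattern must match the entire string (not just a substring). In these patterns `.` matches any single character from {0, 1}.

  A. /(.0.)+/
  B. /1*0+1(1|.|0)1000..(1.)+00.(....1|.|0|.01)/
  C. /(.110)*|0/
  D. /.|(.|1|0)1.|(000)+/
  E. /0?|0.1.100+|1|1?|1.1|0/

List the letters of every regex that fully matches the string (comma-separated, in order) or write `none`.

A → no match
B → no match
C → match
D → match
E → match

C, D, E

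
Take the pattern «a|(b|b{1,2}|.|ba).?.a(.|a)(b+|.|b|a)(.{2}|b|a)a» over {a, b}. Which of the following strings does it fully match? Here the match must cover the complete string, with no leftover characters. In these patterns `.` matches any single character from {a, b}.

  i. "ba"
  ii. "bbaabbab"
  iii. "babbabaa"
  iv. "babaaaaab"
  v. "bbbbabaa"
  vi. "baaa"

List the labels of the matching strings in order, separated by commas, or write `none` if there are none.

none

i → no match
ii → no match — must end with "a"
iii → no match
iv → no match — must end with "a"
v → no match
vi → no match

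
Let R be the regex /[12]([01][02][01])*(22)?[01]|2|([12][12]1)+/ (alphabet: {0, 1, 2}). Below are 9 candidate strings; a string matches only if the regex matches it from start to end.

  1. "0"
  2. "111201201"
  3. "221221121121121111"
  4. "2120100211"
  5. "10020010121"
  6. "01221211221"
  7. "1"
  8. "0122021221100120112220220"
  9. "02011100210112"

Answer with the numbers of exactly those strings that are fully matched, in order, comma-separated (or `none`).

1 → no match
2 → no match
3 → match
4 → no match
5 → no match
6 → no match
7 → no match
8 → no match
9 → no match

3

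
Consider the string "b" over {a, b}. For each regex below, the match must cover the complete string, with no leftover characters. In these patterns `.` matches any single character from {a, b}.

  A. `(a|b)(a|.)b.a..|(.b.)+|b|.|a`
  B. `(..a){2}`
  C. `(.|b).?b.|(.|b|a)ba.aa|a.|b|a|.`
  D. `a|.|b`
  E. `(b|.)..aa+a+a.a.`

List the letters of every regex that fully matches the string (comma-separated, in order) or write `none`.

A, C, D

A → match
B → no match — must end with "a"
C → match
D → match
E → no match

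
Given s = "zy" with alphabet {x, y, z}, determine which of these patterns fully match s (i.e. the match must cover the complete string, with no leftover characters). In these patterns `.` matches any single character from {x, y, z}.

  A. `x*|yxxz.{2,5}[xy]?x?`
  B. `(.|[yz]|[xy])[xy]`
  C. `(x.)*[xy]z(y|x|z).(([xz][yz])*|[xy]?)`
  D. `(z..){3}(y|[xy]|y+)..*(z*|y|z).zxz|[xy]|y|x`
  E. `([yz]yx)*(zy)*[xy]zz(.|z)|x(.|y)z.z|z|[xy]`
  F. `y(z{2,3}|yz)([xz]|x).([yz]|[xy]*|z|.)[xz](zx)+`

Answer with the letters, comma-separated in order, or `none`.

A → no match
B → match
C → no match
D → no match
E → no match
F → no match — must start with "y"

B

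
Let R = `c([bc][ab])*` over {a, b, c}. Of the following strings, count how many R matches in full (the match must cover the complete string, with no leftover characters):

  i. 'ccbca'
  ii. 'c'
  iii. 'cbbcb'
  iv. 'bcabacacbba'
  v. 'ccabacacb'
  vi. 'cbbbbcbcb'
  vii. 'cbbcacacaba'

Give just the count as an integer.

i → match
ii → match
iii → match
iv → no match — must start with 'c'
v → match
vi → match
vii → match
Total matched: 6

6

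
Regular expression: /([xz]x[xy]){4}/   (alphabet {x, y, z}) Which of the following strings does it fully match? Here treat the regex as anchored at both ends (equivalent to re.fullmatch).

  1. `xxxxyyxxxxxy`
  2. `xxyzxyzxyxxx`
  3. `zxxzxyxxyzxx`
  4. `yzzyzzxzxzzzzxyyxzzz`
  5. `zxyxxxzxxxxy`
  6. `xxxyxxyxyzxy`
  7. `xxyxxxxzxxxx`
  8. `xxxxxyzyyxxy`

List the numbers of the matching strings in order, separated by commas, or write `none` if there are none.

1. `xxxxyyxxxxxy` → no match
2. `xxyzxyzxyxxx` → match
3. `zxxzxyxxyzxx` → match
4 → no match
5. `zxyxxxzxxxxy` → match
6. `xxxyxxyxyzxy` → no match
7. `xxyxxxxzxxxx` → no match
8. `xxxxxyzyyxxy` → no match

2, 3, 5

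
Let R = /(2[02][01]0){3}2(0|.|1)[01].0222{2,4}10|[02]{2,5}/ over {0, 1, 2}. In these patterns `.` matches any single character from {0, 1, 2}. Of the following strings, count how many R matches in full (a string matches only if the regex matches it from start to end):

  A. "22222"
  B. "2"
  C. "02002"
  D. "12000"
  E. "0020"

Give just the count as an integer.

3

A → match
B → no match
C → match
D → no match
E → match
Total matched: 3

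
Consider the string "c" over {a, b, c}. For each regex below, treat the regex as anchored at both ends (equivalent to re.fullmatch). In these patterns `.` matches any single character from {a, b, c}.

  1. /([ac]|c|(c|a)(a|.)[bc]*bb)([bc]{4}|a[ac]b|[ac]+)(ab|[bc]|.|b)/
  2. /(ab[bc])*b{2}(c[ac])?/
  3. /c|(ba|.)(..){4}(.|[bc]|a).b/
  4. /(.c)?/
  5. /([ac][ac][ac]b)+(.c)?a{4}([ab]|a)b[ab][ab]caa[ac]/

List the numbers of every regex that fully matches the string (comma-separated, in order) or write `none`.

3

1 → no match
2 → no match
3 → match
4 → no match
5 → no match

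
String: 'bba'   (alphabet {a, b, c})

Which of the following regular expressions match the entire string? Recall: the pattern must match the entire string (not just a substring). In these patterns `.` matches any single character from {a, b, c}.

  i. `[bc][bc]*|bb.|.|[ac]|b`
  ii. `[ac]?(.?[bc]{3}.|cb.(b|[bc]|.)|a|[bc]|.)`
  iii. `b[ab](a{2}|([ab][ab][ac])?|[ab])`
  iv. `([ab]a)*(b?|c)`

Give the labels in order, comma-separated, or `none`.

i → match
ii → no match
iii → match
iv → no match

i, iii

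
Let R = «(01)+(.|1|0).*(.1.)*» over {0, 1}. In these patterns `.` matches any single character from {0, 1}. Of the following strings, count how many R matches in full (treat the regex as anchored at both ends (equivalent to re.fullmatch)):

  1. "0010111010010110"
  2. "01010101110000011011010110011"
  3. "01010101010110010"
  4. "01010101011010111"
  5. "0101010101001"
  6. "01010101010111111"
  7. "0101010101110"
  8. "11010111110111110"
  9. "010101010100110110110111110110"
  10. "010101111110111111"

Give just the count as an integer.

1 → no match — must start with "01"
2 → match
3 → match
4 → match
5 → match
6 → match
7 → match
8 → no match — must start with "01"
9 → match
10 → match
Total matched: 8

8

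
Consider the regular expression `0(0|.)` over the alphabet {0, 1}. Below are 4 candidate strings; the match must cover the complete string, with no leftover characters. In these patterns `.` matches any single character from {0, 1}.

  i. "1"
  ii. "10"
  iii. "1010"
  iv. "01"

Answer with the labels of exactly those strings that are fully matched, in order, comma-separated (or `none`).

iv

i → no match — must start with "0"
ii → no match — must start with "0"
iii → no match — must start with "0"
iv → match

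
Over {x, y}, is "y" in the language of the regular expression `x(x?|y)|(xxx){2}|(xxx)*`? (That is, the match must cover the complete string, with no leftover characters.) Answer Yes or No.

No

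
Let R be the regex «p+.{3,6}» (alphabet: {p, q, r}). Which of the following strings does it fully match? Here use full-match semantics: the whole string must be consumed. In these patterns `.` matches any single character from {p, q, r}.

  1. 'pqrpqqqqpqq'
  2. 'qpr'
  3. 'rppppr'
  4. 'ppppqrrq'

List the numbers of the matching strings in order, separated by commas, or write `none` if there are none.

1 → no match
2 → no match — must start with 'p'
3 → no match — must start with 'p'
4 → match

4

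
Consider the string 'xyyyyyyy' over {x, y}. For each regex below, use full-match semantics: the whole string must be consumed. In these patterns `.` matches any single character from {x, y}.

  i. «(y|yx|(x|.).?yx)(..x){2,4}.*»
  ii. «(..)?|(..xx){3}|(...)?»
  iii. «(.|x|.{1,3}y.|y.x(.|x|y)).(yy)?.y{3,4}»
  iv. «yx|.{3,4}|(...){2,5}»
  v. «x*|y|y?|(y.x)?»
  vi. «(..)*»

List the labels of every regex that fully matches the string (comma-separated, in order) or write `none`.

i → no match
ii → no match
iii → match
iv → no match
v → no match
vi → match

iii, vi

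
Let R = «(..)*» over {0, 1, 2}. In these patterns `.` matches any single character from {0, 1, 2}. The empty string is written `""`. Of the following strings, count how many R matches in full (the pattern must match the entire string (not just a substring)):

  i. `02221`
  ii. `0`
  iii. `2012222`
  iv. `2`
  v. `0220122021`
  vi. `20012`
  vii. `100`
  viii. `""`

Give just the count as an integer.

i → no match
ii → no match
iii → no match
iv → no match
v → match
vi → no match
vii → no match
viii → match
Total matched: 2

2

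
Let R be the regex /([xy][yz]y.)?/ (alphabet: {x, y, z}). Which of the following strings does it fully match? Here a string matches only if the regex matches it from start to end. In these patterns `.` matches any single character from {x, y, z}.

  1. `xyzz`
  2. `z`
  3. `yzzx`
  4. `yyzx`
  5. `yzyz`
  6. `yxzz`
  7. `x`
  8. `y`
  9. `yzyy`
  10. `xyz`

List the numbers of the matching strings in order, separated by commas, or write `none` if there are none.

5, 9

1 → no match
2 → no match
3 → no match
4 → no match
5 → match
6 → no match
7 → no match
8 → no match
9 → match
10 → no match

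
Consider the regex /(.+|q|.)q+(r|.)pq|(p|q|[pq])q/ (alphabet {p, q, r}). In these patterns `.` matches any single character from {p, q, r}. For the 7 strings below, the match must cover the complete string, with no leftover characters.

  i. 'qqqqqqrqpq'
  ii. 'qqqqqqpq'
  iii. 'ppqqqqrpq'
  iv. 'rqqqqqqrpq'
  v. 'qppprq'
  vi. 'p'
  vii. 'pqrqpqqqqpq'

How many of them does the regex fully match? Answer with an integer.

i → no match
ii → match
iii → match
iv → match
v → no match
vi → no match
vii → match
Total matched: 4

4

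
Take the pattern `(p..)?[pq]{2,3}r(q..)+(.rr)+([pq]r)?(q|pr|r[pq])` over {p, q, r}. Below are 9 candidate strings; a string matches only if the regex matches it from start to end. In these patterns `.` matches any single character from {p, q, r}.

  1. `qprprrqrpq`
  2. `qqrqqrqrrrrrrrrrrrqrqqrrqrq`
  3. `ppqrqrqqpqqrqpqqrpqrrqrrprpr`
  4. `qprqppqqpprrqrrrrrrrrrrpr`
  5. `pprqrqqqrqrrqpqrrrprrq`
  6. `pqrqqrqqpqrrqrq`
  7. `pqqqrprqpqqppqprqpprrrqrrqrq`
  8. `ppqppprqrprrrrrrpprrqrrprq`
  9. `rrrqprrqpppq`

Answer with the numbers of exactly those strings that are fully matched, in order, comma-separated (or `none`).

1 → no match
2 → no match
3 → no match
4 → no match
5 → match
6 → match
7 → no match
8 → no match
9 → no match

5, 6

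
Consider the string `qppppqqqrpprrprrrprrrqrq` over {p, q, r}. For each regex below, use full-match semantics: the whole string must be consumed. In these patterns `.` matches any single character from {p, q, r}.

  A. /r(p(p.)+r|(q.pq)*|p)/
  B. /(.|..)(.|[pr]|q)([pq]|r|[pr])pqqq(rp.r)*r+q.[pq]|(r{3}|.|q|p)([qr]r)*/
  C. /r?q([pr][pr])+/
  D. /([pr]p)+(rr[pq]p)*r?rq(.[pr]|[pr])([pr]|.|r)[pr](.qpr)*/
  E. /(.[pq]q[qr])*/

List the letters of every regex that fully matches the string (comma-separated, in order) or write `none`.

B

A → no match — must start with `r`
B → match
C → no match
D → no match
E → no match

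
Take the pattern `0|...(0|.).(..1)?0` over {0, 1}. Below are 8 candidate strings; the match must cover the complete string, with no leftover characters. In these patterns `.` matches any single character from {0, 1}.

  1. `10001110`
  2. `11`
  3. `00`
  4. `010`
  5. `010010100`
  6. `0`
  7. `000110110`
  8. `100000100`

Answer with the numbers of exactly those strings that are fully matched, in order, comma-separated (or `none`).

6, 7

1. `10001110` → no match
2. `11` → no match — must end with `0`
3. `00` → no match
4. `010` → no match
5. `010010100` → no match
6. `0` → match
7. `000110110` → match
8. `100000100` → no match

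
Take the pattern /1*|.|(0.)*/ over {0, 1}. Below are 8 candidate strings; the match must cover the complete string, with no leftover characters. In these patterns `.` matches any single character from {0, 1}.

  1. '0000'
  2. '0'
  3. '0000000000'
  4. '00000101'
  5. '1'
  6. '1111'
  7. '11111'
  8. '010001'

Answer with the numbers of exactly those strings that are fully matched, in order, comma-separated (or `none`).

1, 2, 3, 4, 5, 6, 7, 8

1. '0000' → match
2. '0' → match
3. '0000000000' → match
4. '00000101' → match
5. '1' → match
6. '1111' → match
7. '11111' → match
8. '010001' → match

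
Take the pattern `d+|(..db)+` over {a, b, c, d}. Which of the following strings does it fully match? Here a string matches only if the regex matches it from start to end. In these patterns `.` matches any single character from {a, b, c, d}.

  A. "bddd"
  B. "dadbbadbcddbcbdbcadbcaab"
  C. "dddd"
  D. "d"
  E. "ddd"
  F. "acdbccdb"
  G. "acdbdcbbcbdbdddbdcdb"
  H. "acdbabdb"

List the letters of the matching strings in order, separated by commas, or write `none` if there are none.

C, D, E, F, H

A → no match
B → no match
C → match
D → match
E → match
F → match
G → no match
H → match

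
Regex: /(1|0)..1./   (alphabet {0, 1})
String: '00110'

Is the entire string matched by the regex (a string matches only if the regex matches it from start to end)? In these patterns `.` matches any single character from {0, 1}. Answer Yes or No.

Yes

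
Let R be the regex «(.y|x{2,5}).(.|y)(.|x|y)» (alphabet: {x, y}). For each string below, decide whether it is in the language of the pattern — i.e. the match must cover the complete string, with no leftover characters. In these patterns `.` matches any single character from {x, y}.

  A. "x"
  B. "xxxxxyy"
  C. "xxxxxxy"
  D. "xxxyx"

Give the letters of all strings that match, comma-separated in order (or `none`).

A → no match
B → match
C → match
D → match

B, C, D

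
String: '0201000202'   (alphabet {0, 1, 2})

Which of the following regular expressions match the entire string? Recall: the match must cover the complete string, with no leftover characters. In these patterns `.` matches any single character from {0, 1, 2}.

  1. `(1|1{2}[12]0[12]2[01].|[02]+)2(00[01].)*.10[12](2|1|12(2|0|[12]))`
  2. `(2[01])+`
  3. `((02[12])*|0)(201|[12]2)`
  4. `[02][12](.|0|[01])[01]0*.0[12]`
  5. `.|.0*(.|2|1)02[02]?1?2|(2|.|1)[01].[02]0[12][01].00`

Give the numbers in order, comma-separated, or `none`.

1 → no match
2 → no match — must start with '2'
3 → no match
4 → match
5 → no match

4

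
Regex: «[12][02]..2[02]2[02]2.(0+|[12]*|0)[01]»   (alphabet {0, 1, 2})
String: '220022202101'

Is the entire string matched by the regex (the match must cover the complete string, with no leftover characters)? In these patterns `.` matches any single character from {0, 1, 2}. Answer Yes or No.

Yes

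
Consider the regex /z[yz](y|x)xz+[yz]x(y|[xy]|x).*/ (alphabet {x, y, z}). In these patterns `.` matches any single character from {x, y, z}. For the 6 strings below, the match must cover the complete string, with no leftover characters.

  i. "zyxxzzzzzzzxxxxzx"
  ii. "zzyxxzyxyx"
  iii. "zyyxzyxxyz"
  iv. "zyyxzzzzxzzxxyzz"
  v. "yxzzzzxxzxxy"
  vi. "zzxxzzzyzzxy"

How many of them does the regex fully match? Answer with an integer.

2

i → match
ii. "zzyxxzyxyx" → no match
iii. "zyyxzyxxyz" → match
iv → no match
v. "yxzzzzxxzxxy" → no match — must start with "z"
vi. "zzxxzzzyzzxy" → no match
Total matched: 2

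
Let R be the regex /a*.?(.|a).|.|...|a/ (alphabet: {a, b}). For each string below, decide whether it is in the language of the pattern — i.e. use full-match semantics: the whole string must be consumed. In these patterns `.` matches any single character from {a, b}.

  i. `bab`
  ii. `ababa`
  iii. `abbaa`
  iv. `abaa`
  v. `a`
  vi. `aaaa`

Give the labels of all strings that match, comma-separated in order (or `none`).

i → match
ii → no match
iii → no match
iv → match
v → match
vi → match

i, iv, v, vi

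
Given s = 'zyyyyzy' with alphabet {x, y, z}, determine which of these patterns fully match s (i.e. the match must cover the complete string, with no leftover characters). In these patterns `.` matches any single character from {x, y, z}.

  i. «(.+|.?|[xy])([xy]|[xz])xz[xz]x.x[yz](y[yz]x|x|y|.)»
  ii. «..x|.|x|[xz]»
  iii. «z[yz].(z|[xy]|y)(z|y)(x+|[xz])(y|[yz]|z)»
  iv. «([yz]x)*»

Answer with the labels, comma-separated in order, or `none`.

i → no match
ii → no match
iii → match
iv → no match

iii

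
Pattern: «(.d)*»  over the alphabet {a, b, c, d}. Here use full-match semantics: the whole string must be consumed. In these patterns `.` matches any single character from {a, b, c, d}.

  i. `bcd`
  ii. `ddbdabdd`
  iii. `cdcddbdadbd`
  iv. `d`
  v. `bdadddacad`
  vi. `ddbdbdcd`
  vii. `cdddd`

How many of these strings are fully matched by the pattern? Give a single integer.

i → no match
ii → no match
iii → no match
iv → no match
v → no match
vi → match
vii → no match
Total matched: 1

1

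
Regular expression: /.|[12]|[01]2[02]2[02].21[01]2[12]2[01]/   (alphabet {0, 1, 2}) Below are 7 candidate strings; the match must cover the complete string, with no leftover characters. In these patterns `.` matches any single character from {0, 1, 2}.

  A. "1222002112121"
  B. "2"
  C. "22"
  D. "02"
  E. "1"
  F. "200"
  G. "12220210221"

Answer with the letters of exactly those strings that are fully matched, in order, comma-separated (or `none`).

A → match
B → match
C → no match
D → no match
E → match
F → no match
G → no match

A, B, E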